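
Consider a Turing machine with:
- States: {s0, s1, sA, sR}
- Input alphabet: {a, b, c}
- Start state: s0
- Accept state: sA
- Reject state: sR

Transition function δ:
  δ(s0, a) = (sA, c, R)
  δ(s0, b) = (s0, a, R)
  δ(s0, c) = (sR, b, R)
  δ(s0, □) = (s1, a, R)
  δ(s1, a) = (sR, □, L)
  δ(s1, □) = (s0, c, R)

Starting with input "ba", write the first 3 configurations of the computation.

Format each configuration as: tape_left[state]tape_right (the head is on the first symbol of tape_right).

Transitions applied:
Step 1: δ(s0, b) = (s0, a, R)
Step 2: δ(s0, a) = (sA, c, R)

The first 3 configurations are:
[s0]ba ⊢ a[s0]a ⊢ ac[sA]□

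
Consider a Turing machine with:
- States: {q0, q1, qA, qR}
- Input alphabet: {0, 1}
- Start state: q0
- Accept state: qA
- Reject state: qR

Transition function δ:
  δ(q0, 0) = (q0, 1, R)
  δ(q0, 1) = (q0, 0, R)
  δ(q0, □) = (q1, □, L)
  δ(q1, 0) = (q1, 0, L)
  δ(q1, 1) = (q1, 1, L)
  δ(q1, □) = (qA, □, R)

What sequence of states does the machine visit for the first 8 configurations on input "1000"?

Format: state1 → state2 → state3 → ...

Execution trace:
Initial: [q0]1000
Step 1: δ(q0, 1) = (q0, 0, R) → 0[q0]000
Step 2: δ(q0, 0) = (q0, 1, R) → 01[q0]00
Step 3: δ(q0, 0) = (q0, 1, R) → 011[q0]0
Step 4: δ(q0, 0) = (q0, 1, R) → 0111[q0]□
Step 5: δ(q0, □) = (q1, □, L) → 011[q1]1□
Step 6: δ(q1, 1) = (q1, 1, L) → 01[q1]11□
Step 7: δ(q1, 1) = (q1, 1, L) → 0[q1]111□

State sequence: q0 → q0 → q0 → q0 → q0 → q1 → q1 → q1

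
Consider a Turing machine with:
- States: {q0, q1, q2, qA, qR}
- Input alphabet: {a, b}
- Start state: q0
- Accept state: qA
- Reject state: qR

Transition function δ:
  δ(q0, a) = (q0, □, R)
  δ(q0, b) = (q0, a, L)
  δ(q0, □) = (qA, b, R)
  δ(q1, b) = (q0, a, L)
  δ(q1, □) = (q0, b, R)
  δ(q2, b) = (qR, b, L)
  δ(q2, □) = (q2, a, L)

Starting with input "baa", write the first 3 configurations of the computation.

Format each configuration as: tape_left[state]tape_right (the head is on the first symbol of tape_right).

Transitions applied:
Step 1: δ(q0, b) = (q0, a, L)
Step 2: δ(q0, □) = (qA, b, R)

The first 3 configurations are:
[q0]baa ⊢ [q0]□aaa ⊢ b[qA]aaa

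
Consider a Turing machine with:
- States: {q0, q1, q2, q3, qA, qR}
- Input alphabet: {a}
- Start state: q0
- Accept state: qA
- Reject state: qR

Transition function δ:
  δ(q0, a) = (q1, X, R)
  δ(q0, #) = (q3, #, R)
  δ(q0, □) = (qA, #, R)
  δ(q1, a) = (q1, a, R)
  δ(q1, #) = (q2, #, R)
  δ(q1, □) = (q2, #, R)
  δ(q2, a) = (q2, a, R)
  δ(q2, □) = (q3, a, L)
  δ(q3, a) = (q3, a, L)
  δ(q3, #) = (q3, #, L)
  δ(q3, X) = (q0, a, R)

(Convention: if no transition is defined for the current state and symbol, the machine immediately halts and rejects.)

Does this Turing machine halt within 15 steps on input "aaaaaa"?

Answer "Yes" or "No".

Execution trace:
Initial: [q0]aaaaaa
Step 1: δ(q0, a) = (q1, X, R) → X[q1]aaaaa
Step 2: δ(q1, a) = (q1, a, R) → Xa[q1]aaaa
Step 3: δ(q1, a) = (q1, a, R) → Xaa[q1]aaa
Step 4: δ(q1, a) = (q1, a, R) → Xaaa[q1]aa
Step 5: δ(q1, a) = (q1, a, R) → Xaaaa[q1]a
Step 6: δ(q1, a) = (q1, a, R) → Xaaaaa[q1]□
Step 7: δ(q1, □) = (q2, #, R) → Xaaaaa#[q2]□
Step 8: δ(q2, □) = (q3, a, L) → Xaaaaa[q3]#a
Step 9: δ(q3, #) = (q3, #, L) → Xaaaa[q3]a#a
Step 10: δ(q3, a) = (q3, a, L) → Xaaa[q3]aa#a
Step 11: δ(q3, a) = (q3, a, L) → Xaa[q3]aaa#a
Step 12: δ(q3, a) = (q3, a, L) → Xa[q3]aaaa#a
Step 13: δ(q3, a) = (q3, a, L) → X[q3]aaaaa#a
Step 14: δ(q3, a) = (q3, a, L) → [q3]Xaaaaa#a
Step 15: δ(q3, X) = (q0, a, R) → a[q0]aaaaa#a

The machine has not reached a halting state after 15 steps.
The machine did not halt within the 15-step bound.

Answer: No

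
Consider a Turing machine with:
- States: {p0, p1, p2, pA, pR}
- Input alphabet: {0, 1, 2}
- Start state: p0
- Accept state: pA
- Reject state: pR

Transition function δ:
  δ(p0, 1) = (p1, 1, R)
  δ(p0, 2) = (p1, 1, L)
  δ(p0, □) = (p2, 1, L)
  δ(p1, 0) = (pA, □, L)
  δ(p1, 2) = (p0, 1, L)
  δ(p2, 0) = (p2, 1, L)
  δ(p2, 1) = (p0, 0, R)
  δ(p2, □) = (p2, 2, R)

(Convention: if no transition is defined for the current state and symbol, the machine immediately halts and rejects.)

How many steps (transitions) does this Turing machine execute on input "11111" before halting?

Execution trace:
Initial: [p0]11111
Step 1: δ(p0, 1) = (p1, 1, R) → 1[p1]1111

No transition is defined for δ(p1, 1). By convention the machine halts and rejects.

The machine executed 1 step before halting.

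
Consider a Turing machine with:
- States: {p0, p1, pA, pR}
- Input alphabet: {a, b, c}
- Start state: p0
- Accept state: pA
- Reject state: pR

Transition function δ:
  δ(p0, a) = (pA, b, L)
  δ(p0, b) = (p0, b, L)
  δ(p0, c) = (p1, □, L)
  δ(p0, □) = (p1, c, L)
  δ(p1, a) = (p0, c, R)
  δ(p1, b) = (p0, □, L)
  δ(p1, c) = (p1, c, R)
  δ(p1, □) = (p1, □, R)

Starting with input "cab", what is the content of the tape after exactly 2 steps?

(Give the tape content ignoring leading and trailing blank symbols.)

Execution trace:
Initial: [p0]cab
Step 1: δ(p0, c) = (p1, □, L) → [p1]□□ab
Step 2: δ(p1, □) = (p1, □, R) → □[p1]□ab

After 2 steps, the tape (ignoring leading/trailing blanks) is: ab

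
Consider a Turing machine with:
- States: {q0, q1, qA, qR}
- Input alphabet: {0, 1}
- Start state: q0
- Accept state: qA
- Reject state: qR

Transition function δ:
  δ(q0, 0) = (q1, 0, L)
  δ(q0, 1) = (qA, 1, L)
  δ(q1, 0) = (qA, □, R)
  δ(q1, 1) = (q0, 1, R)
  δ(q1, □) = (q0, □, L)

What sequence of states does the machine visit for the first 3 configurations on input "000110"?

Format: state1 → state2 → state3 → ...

Execution trace:
Initial: [q0]000110
Step 1: δ(q0, 0) = (q1, 0, L) → [q1]□000110
Step 2: δ(q1, □) = (q0, □, L) → [q0]□□000110

No transition is defined for δ(q0, □). By convention the machine halts and rejects.

State sequence: q0 → q1 → q0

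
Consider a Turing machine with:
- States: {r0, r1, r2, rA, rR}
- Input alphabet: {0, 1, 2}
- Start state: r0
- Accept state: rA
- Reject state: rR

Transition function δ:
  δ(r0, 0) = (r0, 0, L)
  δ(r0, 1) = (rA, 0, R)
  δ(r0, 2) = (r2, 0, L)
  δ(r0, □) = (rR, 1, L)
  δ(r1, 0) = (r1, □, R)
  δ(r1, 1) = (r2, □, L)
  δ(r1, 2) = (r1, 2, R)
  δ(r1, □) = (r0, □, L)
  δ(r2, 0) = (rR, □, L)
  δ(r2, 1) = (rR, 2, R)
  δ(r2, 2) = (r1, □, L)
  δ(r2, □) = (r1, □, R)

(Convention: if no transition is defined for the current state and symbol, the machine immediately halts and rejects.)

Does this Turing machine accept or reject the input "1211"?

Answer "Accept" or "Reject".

Execution trace:
Initial: [r0]1211
Step 1: δ(r0, 1) = (rA, 0, R) → 0[rA]211

The machine reaches the accept state rA and halts.

Answer: Accept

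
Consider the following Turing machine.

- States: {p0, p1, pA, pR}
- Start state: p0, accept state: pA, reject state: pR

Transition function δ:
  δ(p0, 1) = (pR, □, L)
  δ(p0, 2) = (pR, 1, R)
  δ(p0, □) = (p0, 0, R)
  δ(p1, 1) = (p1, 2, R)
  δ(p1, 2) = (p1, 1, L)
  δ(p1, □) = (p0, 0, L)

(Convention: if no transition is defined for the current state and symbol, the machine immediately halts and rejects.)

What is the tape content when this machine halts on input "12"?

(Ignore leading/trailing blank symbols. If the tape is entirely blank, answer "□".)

Execution trace:
Initial: [p0]12
Step 1: δ(p0, 1) = (pR, □, L) → [pR]□□2

The machine reaches the reject state pR and halts.

Final tape (ignoring leading/trailing blanks): 2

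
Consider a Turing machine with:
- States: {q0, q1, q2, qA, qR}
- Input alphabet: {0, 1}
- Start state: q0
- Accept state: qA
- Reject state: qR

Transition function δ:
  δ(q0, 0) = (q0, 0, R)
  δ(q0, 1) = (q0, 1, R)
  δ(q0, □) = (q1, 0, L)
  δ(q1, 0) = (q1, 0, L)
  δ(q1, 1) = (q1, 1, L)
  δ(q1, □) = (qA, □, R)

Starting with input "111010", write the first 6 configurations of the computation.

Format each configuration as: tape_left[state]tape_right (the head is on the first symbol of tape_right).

Transitions applied:
Step 1: δ(q0, 1) = (q0, 1, R)
Step 2: δ(q0, 1) = (q0, 1, R)
Step 3: δ(q0, 1) = (q0, 1, R)
Step 4: δ(q0, 0) = (q0, 0, R)
Step 5: δ(q0, 1) = (q0, 1, R)

The first 6 configurations are:
[q0]111010 ⊢ 1[q0]11010 ⊢ 11[q0]1010 ⊢ 111[q0]010 ⊢ 1110[q0]10 ⊢ 11101[q0]0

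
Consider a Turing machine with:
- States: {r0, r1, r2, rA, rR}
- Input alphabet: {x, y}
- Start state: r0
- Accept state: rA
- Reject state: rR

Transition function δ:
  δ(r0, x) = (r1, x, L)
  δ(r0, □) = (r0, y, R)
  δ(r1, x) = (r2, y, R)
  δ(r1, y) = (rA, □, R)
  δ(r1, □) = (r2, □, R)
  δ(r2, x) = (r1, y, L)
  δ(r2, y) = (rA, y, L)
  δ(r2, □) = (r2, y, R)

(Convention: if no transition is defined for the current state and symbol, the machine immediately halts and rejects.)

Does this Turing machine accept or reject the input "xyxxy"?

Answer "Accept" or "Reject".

Execution trace:
Initial: [r0]xyxxy
Step 1: δ(r0, x) = (r1, x, L) → [r1]□xyxxy
Step 2: δ(r1, □) = (r2, □, R) → □[r2]xyxxy
Step 3: δ(r2, x) = (r1, y, L) → [r1]□yyxxy
Step 4: δ(r1, □) = (r2, □, R) → □[r2]yyxxy
Step 5: δ(r2, y) = (rA, y, L) → [rA]□yyxxy

The machine reaches the accept state rA and halts.

Answer: Accept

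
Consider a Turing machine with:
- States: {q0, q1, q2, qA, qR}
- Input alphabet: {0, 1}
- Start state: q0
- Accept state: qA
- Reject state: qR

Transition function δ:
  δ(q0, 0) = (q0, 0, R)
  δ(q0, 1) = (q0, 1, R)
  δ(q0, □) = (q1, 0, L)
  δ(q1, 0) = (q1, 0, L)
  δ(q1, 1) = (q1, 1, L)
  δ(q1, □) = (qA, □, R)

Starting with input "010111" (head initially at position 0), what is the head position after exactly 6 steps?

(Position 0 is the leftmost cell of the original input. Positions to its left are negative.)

Execution trace (head position shown):
Step 0: [q0]010111  (head at position 0)
Step 1: move right → 0[q0]10111  (head at position 1)
Step 2: move right → 01[q0]0111  (head at position 2)
Step 3: move right → 010[q0]111  (head at position 3)
Step 4: move right → 0101[q0]11  (head at position 4)
Step 5: move right → 01011[q0]1  (head at position 5)
Step 6: move right → 010111[q0]□  (head at position 6)

After 6 steps, the head is at position 6.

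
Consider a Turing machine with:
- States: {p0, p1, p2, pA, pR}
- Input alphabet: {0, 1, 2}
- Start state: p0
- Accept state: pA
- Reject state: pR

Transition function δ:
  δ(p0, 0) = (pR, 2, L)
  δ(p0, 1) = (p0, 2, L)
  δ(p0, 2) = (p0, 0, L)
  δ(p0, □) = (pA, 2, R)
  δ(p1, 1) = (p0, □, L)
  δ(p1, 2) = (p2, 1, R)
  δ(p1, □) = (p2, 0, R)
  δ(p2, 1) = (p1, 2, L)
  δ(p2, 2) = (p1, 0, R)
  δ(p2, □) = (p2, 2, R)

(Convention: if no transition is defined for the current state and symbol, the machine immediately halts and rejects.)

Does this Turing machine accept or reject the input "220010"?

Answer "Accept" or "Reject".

Execution trace:
Initial: [p0]220010
Step 1: δ(p0, 2) = (p0, 0, L) → [p0]□020010
Step 2: δ(p0, □) = (pA, 2, R) → 2[pA]020010

The machine reaches the accept state pA and halts.

Answer: Accept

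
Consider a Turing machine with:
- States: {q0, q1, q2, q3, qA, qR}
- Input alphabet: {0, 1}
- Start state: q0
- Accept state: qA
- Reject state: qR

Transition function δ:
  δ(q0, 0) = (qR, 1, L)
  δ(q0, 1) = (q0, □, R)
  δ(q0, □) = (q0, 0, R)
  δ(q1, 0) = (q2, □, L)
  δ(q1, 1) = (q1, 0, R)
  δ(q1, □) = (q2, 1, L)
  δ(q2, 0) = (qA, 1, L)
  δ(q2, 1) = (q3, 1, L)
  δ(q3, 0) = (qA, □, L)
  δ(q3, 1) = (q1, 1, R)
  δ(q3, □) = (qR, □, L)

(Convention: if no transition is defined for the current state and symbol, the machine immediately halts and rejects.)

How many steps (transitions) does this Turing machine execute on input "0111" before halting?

Execution trace:
Initial: [q0]0111
Step 1: δ(q0, 0) = (qR, 1, L) → [qR]□1111

The machine reaches the reject state qR and halts.

The machine executed 1 step before halting.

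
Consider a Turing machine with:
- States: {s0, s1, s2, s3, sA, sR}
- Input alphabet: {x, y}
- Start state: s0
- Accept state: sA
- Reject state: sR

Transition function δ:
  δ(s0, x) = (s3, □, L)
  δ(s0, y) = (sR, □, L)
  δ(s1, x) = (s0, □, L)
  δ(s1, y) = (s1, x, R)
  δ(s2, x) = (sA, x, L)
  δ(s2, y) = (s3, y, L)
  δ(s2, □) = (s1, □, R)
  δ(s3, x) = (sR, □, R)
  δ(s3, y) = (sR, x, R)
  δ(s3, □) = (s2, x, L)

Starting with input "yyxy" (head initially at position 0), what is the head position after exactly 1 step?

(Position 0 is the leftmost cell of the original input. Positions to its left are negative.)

Execution trace (head position shown):
Step 0: [s0]yyxy  (head at position 0)
Step 1: move left → [sR]□□yxy  (head at position -1)

After 1 step, the head is at position -1.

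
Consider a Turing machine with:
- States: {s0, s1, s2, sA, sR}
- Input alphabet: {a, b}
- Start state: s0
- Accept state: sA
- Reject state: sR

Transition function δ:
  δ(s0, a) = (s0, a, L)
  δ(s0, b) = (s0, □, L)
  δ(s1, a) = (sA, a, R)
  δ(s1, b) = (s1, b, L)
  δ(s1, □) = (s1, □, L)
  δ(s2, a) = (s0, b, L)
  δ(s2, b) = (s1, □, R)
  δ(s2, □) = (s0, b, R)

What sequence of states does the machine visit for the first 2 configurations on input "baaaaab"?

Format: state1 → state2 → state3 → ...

Execution trace:
Initial: [s0]baaaaab
Step 1: δ(s0, b) = (s0, □, L) → [s0]□□aaaaab

No transition is defined for δ(s0, □). By convention the machine halts and rejects.

State sequence: s0 → s0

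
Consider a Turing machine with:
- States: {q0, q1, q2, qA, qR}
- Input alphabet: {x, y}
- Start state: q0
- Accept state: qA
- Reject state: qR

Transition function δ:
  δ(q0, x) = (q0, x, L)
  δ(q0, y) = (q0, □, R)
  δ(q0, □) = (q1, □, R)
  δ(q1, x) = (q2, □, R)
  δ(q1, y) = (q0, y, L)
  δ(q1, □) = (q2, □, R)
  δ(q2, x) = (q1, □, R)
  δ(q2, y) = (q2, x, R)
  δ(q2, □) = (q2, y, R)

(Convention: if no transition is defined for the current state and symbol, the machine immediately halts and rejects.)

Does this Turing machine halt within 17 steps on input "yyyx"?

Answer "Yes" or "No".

Execution trace:
Initial: [q0]yyyx
Step 1: δ(q0, y) = (q0, □, R) → □[q0]yyx
Step 2: δ(q0, y) = (q0, □, R) → □□[q0]yx
Step 3: δ(q0, y) = (q0, □, R) → □□□[q0]x
Step 4: δ(q0, x) = (q0, x, L) → □□[q0]□x
Step 5: δ(q0, □) = (q1, □, R) → □□□[q1]x
Step 6: δ(q1, x) = (q2, □, R) → □□□□[q2]□
Step 7: δ(q2, □) = (q2, y, R) → □□□□y[q2]□
Step 8: δ(q2, □) = (q2, y, R) → □□□□yy[q2]□
Step 9: δ(q2, □) = (q2, y, R) → □□□□yyy[q2]□
Step 10: δ(q2, □) = (q2, y, R) → □□□□yyyy[q2]□
Step 11: δ(q2, □) = (q2, y, R) → □□□□yyyyy[q2]□
Step 12: δ(q2, □) = (q2, y, R) → □□□□yyyyyy[q2]□
Step 13: δ(q2, □) = (q2, y, R) → □□□□yyyyyyy[q2]□
Step 14: δ(q2, □) = (q2, y, R) → □□□□yyyyyyyy[q2]□
Step 15: δ(q2, □) = (q2, y, R) → □□□□yyyyyyyyy[q2]□
Step 16: δ(q2, □) = (q2, y, R) → □□□□yyyyyyyyyy[q2]□
Step 17: δ(q2, □) = (q2, y, R) → □□□□yyyyyyyyyyy[q2]□

The machine has not reached a halting state after 17 steps.
The machine did not halt within the 17-step bound.

Answer: No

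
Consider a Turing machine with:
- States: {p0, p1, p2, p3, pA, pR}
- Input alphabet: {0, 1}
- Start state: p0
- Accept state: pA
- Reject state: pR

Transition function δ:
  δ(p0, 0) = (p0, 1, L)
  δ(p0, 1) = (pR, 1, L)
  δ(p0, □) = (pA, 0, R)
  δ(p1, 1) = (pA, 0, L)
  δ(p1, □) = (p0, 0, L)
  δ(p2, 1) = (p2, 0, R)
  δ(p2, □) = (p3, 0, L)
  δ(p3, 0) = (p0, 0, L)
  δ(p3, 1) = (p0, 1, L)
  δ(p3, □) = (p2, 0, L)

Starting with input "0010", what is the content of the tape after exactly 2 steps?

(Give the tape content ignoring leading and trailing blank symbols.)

Execution trace:
Initial: [p0]0010
Step 1: δ(p0, 0) = (p0, 1, L) → [p0]□1010
Step 2: δ(p0, □) = (pA, 0, R) → 0[pA]1010

The machine reaches the accept state pA and halts.

After 2 steps, the tape (ignoring leading/trailing blanks) is: 01010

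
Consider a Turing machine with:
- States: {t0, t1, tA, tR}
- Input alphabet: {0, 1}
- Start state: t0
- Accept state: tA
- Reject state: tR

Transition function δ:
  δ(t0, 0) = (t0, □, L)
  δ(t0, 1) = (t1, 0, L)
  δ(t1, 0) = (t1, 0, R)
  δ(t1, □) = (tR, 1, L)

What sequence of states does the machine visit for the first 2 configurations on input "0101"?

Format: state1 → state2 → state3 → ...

Execution trace:
Initial: [t0]0101
Step 1: δ(t0, 0) = (t0, □, L) → [t0]□□101

No transition is defined for δ(t0, □). By convention the machine halts and rejects.

State sequence: t0 → t0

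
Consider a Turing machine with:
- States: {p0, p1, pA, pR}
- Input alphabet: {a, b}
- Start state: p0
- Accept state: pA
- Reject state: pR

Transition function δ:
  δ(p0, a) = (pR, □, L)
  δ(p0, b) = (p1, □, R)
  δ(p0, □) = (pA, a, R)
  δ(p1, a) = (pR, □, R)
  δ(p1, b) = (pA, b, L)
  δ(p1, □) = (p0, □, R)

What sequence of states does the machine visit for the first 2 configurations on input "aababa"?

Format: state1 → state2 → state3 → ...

Execution trace:
Initial: [p0]aababa
Step 1: δ(p0, a) = (pR, □, L) → [pR]□□ababa

The machine reaches the reject state pR and halts.

State sequence: p0 → pR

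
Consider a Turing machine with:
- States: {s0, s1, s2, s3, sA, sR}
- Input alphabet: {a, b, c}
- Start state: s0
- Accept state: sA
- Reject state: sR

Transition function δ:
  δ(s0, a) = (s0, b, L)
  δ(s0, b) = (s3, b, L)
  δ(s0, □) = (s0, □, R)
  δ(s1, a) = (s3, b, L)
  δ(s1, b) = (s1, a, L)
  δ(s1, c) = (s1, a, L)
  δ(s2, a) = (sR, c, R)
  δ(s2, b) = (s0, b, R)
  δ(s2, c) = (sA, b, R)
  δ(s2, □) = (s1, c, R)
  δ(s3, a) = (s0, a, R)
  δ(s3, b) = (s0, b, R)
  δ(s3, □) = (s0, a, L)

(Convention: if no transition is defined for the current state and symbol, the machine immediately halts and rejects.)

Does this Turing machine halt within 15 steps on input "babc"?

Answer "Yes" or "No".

Execution trace:
Initial: [s0]babc
Step 1: δ(s0, b) = (s3, b, L) → [s3]□babc
Step 2: δ(s3, □) = (s0, a, L) → [s0]□ababc
Step 3: δ(s0, □) = (s0, □, R) → □[s0]ababc
Step 4: δ(s0, a) = (s0, b, L) → [s0]□bbabc
Step 5: δ(s0, □) = (s0, □, R) → □[s0]bbabc
Step 6: δ(s0, b) = (s3, b, L) → [s3]□bbabc
Step 7: δ(s3, □) = (s0, a, L) → [s0]□abbabc
Step 8: δ(s0, □) = (s0, □, R) → □[s0]abbabc
Step 9: δ(s0, a) = (s0, b, L) → [s0]□bbbabc
Step 10: δ(s0, □) = (s0, □, R) → □[s0]bbbabc
Step 11: δ(s0, b) = (s3, b, L) → [s3]□bbbabc
Step 12: δ(s3, □) = (s0, a, L) → [s0]□abbbabc
Step 13: δ(s0, □) = (s0, □, R) → □[s0]abbbabc
Step 14: δ(s0, a) = (s0, b, L) → [s0]□bbbbabc
Step 15: δ(s0, □) = (s0, □, R) → □[s0]bbbbabc

The machine has not reached a halting state after 15 steps.
The machine did not halt within the 15-step bound.

Answer: No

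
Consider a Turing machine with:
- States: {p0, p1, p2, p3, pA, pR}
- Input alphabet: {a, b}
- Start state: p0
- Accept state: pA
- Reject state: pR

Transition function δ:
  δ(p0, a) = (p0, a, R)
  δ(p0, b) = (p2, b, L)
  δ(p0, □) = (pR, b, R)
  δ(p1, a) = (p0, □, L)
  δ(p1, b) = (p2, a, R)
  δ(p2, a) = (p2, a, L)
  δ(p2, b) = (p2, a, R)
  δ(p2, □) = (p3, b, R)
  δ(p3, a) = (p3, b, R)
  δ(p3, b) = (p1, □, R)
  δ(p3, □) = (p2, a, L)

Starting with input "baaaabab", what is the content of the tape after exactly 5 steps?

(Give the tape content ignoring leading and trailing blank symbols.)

Execution trace:
Initial: [p0]baaaabab
Step 1: δ(p0, b) = (p2, b, L) → [p2]□baaaabab
Step 2: δ(p2, □) = (p3, b, R) → b[p3]baaaabab
Step 3: δ(p3, b) = (p1, □, R) → b□[p1]aaaabab
Step 4: δ(p1, a) = (p0, □, L) → b[p0]□□aaabab
Step 5: δ(p0, □) = (pR, b, R) → bb[pR]□aaabab

The machine reaches the reject state pR and halts.

After 5 steps, the tape (ignoring leading/trailing blanks) is: bb□aaabab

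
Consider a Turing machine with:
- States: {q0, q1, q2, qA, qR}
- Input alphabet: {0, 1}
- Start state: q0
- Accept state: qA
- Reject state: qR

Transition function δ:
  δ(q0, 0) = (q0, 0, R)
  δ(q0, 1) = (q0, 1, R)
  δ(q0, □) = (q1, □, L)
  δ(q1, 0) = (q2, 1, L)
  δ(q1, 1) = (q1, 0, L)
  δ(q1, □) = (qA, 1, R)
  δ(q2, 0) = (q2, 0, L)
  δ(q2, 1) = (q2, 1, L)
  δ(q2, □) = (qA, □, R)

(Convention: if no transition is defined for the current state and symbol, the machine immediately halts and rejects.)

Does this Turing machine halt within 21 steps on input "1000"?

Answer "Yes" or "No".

Execution trace:
Initial: [q0]1000
Step 1: δ(q0, 1) = (q0, 1, R) → 1[q0]000
Step 2: δ(q0, 0) = (q0, 0, R) → 10[q0]00
Step 3: δ(q0, 0) = (q0, 0, R) → 100[q0]0
Step 4: δ(q0, 0) = (q0, 0, R) → 1000[q0]□
Step 5: δ(q0, □) = (q1, □, L) → 100[q1]0□
Step 6: δ(q1, 0) = (q2, 1, L) → 10[q2]01□
Step 7: δ(q2, 0) = (q2, 0, L) → 1[q2]001□
Step 8: δ(q2, 0) = (q2, 0, L) → [q2]1001□
Step 9: δ(q2, 1) = (q2, 1, L) → [q2]□1001□
Step 10: δ(q2, □) = (qA, □, R) → □[qA]1001□

The machine reaches the accept state qA and halts.
The machine halted after 10 steps (within the 21-step bound).

Answer: Yes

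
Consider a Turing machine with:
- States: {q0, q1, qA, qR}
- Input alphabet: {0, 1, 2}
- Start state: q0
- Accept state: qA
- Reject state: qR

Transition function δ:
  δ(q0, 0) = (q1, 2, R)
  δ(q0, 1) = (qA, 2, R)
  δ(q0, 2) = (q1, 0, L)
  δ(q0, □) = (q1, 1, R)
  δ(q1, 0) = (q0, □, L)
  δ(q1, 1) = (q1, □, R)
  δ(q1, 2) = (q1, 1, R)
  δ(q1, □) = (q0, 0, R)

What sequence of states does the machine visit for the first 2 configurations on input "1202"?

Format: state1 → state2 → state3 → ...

Execution trace:
Initial: [q0]1202
Step 1: δ(q0, 1) = (qA, 2, R) → 2[qA]202

The machine reaches the accept state qA and halts.

State sequence: q0 → qA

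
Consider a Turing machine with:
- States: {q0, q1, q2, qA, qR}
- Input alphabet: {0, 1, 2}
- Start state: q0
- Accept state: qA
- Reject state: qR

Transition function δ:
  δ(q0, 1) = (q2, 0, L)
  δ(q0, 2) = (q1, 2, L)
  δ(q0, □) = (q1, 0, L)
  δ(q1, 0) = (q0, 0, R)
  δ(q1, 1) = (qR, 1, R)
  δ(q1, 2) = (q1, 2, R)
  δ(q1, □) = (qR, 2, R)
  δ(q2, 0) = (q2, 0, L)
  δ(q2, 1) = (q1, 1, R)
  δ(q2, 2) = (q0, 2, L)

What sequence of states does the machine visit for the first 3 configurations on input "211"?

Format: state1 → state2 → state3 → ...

Execution trace:
Initial: [q0]211
Step 1: δ(q0, 2) = (q1, 2, L) → [q1]□211
Step 2: δ(q1, □) = (qR, 2, R) → 2[qR]211

The machine reaches the reject state qR and halts.

State sequence: q0 → q1 → qR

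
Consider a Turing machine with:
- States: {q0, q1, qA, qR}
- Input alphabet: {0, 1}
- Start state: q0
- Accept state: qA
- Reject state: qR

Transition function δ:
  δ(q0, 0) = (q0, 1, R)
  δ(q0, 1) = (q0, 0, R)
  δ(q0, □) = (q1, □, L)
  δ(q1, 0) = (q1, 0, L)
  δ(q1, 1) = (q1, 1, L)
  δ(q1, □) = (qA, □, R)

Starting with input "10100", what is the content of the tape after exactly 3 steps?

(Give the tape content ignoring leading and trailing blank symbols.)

Execution trace:
Initial: [q0]10100
Step 1: δ(q0, 1) = (q0, 0, R) → 0[q0]0100
Step 2: δ(q0, 0) = (q0, 1, R) → 01[q0]100
Step 3: δ(q0, 1) = (q0, 0, R) → 010[q0]00

After 3 steps, the tape (ignoring leading/trailing blanks) is: 01000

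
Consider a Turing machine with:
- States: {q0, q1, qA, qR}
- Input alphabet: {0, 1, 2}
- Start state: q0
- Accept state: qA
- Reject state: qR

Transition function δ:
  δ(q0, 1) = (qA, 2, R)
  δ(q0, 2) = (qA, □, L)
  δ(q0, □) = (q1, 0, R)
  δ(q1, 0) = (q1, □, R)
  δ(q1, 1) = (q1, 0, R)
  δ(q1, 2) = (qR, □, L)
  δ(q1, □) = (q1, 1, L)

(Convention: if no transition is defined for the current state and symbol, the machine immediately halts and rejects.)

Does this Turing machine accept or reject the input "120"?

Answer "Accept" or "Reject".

Execution trace:
Initial: [q0]120
Step 1: δ(q0, 1) = (qA, 2, R) → 2[qA]20

The machine reaches the accept state qA and halts.

Answer: Accept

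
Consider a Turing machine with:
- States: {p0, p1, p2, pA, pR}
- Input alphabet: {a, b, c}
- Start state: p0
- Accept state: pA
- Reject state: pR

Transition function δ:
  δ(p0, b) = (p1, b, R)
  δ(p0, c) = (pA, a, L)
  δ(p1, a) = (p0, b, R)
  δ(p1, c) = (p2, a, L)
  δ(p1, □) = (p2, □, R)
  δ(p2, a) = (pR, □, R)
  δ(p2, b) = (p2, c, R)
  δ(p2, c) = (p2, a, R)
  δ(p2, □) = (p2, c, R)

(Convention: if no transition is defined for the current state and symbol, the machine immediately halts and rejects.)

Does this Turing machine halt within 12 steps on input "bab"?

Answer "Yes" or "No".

Execution trace:
Initial: [p0]bab
Step 1: δ(p0, b) = (p1, b, R) → b[p1]ab
Step 2: δ(p1, a) = (p0, b, R) → bb[p0]b
Step 3: δ(p0, b) = (p1, b, R) → bbb[p1]□
Step 4: δ(p1, □) = (p2, □, R) → bbb□[p2]□
Step 5: δ(p2, □) = (p2, c, R) → bbb□c[p2]□
Step 6: δ(p2, □) = (p2, c, R) → bbb□cc[p2]□
Step 7: δ(p2, □) = (p2, c, R) → bbb□ccc[p2]□
Step 8: δ(p2, □) = (p2, c, R) → bbb□cccc[p2]□
Step 9: δ(p2, □) = (p2, c, R) → bbb□ccccc[p2]□
Step 10: δ(p2, □) = (p2, c, R) → bbb□cccccc[p2]□
Step 11: δ(p2, □) = (p2, c, R) → bbb□ccccccc[p2]□
Step 12: δ(p2, □) = (p2, c, R) → bbb□cccccccc[p2]□

The machine has not reached a halting state after 12 steps.
The machine did not halt within the 12-step bound.

Answer: No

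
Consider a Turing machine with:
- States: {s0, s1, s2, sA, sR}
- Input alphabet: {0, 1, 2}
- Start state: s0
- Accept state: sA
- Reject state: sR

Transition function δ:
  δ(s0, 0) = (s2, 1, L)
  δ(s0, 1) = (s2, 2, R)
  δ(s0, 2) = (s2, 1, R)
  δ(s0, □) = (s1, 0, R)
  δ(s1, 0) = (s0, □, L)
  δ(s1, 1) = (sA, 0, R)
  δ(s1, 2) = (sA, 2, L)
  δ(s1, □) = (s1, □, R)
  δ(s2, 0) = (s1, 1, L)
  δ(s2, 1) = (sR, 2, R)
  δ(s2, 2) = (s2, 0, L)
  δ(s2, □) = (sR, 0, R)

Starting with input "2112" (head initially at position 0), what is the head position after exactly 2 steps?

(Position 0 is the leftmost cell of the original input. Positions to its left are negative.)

Execution trace (head position shown):
Step 0: [s0]2112  (head at position 0)
Step 1: move right → 1[s2]112  (head at position 1)
Step 2: move right → 12[sR]12  (head at position 2)

After 2 steps, the head is at position 2.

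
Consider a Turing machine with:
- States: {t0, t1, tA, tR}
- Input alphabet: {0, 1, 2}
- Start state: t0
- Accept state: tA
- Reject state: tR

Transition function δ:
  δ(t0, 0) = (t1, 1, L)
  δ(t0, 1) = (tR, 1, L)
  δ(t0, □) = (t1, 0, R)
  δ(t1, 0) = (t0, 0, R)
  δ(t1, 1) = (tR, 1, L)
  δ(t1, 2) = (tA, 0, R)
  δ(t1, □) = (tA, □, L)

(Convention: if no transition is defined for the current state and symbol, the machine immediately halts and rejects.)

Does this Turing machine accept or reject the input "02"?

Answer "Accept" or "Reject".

Execution trace:
Initial: [t0]02
Step 1: δ(t0, 0) = (t1, 1, L) → [t1]□12
Step 2: δ(t1, □) = (tA, □, L) → [tA]□□12

The machine reaches the accept state tA and halts.

Answer: Accept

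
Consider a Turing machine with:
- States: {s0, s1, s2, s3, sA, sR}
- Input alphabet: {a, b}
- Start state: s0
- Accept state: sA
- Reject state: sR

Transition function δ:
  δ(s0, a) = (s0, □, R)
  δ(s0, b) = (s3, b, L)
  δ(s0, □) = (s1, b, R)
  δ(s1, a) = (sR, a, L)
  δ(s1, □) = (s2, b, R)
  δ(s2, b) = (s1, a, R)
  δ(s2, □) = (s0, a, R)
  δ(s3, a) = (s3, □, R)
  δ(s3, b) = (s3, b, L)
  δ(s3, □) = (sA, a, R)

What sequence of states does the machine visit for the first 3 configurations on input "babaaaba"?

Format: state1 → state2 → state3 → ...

Execution trace:
Initial: [s0]babaaaba
Step 1: δ(s0, b) = (s3, b, L) → [s3]□babaaaba
Step 2: δ(s3, □) = (sA, a, R) → a[sA]babaaaba

The machine reaches the accept state sA and halts.

State sequence: s0 → s3 → sA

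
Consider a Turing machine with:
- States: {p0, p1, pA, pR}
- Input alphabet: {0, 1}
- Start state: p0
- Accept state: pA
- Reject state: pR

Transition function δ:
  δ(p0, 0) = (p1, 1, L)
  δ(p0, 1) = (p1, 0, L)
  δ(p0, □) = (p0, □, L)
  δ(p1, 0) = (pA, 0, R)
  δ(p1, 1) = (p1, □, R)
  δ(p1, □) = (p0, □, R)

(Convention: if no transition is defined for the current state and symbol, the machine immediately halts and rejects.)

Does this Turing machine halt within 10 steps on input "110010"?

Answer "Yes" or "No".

Execution trace:
Initial: [p0]110010
Step 1: δ(p0, 1) = (p1, 0, L) → [p1]□010010
Step 2: δ(p1, □) = (p0, □, R) → □[p0]010010
Step 3: δ(p0, 0) = (p1, 1, L) → [p1]□110010
Step 4: δ(p1, □) = (p0, □, R) → □[p0]110010
Step 5: δ(p0, 1) = (p1, 0, L) → [p1]□010010
Step 6: δ(p1, □) = (p0, □, R) → □[p0]010010
Step 7: δ(p0, 0) = (p1, 1, L) → [p1]□110010
Step 8: δ(p1, □) = (p0, □, R) → □[p0]110010
Step 9: δ(p0, 1) = (p1, 0, L) → [p1]□010010
Step 10: δ(p1, □) = (p0, □, R) → □[p0]010010

The machine has not reached a halting state after 10 steps.
The machine did not halt within the 10-step bound.

Answer: No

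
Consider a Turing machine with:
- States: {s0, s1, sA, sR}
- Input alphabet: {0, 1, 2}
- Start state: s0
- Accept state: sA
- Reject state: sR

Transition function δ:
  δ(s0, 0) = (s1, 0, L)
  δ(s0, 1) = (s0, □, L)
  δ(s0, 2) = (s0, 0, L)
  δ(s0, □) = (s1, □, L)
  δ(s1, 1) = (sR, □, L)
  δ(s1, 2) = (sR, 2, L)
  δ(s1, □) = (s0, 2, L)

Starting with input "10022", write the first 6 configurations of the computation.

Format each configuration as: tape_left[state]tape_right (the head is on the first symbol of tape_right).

Transitions applied:
Step 1: δ(s0, 1) = (s0, □, L)
Step 2: δ(s0, □) = (s1, □, L)
Step 3: δ(s1, □) = (s0, 2, L)
Step 4: δ(s0, □) = (s1, □, L)
Step 5: δ(s1, □) = (s0, 2, L)

The first 6 configurations are:
[s0]10022 ⊢ [s0]□□0022 ⊢ [s1]□□□0022 ⊢ [s0]□2□□0022 ⊢ [s1]□□2□□0022 ⊢ [s0]□2□2□□0022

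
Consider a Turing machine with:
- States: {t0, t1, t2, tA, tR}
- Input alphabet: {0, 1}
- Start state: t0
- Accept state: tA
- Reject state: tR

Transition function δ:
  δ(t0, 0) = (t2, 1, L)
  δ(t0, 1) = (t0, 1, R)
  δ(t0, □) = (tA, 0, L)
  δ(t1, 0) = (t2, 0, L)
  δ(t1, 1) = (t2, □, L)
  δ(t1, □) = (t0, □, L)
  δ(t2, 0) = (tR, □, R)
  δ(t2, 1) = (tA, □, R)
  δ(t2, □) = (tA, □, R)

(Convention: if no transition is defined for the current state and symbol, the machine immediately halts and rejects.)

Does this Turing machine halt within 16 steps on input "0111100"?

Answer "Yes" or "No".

Execution trace:
Initial: [t0]0111100
Step 1: δ(t0, 0) = (t2, 1, L) → [t2]□1111100
Step 2: δ(t2, □) = (tA, □, R) → □[tA]1111100

The machine reaches the accept state tA and halts.
The machine halted after 2 steps (within the 16-step bound).

Answer: Yes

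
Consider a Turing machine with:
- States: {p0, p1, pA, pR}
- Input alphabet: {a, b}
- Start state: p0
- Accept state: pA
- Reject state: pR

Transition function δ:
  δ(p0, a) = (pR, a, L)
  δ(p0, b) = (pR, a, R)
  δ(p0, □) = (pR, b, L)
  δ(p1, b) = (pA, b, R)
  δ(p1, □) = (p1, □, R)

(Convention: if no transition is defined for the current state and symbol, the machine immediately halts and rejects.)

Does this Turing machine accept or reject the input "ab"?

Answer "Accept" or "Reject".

Execution trace:
Initial: [p0]ab
Step 1: δ(p0, a) = (pR, a, L) → [pR]□ab

The machine reaches the reject state pR and halts.

Answer: Reject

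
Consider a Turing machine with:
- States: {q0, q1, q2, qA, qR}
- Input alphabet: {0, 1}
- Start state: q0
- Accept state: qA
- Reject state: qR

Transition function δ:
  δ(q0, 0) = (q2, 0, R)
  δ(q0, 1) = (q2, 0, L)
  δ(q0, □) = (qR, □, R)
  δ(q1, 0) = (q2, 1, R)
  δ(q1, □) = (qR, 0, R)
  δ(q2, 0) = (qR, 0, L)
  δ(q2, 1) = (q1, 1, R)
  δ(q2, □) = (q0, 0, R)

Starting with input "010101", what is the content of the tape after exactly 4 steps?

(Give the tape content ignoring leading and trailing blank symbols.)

Execution trace:
Initial: [q0]010101
Step 1: δ(q0, 0) = (q2, 0, R) → 0[q2]10101
Step 2: δ(q2, 1) = (q1, 1, R) → 01[q1]0101
Step 3: δ(q1, 0) = (q2, 1, R) → 011[q2]101
Step 4: δ(q2, 1) = (q1, 1, R) → 0111[q1]01

After 4 steps, the tape (ignoring leading/trailing blanks) is: 011101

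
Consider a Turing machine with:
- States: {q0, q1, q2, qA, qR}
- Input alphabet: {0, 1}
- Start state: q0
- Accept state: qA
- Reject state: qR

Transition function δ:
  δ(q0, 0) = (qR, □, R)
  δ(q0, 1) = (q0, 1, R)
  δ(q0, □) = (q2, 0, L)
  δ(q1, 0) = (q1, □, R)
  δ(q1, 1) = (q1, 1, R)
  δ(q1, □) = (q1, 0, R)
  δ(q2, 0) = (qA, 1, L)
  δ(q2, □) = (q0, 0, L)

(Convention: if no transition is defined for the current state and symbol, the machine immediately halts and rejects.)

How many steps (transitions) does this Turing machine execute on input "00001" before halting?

Execution trace:
Initial: [q0]00001
Step 1: δ(q0, 0) = (qR, □, R) → □[qR]0001

The machine reaches the reject state qR and halts.

The machine executed 1 step before halting.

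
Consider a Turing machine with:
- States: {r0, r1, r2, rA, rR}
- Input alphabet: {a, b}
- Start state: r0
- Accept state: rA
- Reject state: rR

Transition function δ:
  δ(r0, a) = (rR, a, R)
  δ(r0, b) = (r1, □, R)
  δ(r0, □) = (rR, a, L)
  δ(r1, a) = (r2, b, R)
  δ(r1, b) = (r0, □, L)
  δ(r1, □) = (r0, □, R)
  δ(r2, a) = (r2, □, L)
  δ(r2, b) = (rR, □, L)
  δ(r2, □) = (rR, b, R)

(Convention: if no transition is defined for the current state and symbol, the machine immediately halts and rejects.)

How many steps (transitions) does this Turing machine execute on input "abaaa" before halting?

Execution trace:
Initial: [r0]abaaa
Step 1: δ(r0, a) = (rR, a, R) → a[rR]baaa

The machine reaches the reject state rR and halts.

The machine executed 1 step before halting.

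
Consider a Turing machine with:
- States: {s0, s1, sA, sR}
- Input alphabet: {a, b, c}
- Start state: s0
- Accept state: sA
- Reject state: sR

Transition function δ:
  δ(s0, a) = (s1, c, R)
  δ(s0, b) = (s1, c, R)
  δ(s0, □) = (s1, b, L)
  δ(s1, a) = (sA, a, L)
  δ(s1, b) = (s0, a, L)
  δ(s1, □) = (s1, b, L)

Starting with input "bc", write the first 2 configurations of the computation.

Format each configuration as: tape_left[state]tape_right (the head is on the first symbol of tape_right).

Transitions applied:
Step 1: δ(s0, b) = (s1, c, R)

The first 2 configurations are:
[s0]bc ⊢ c[s1]c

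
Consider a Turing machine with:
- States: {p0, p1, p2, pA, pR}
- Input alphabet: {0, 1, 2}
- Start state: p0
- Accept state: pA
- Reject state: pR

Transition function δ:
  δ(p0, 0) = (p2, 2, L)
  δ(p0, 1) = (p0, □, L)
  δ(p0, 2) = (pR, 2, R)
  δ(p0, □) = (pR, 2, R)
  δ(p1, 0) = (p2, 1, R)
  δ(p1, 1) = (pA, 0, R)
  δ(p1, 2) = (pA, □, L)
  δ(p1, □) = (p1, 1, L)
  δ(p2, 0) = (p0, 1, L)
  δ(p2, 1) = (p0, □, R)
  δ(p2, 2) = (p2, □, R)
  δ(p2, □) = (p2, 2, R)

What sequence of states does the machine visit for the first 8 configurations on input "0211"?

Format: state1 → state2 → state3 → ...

Execution trace:
Initial: [p0]0211
Step 1: δ(p0, 0) = (p2, 2, L) → [p2]□2211
Step 2: δ(p2, □) = (p2, 2, R) → 2[p2]2211
Step 3: δ(p2, 2) = (p2, □, R) → 2□[p2]211
Step 4: δ(p2, 2) = (p2, □, R) → 2□□[p2]11
Step 5: δ(p2, 1) = (p0, □, R) → 2□□□[p0]1
Step 6: δ(p0, 1) = (p0, □, L) → 2□□[p0]□□
Step 7: δ(p0, □) = (pR, 2, R) → 2□□2[pR]□

The machine reaches the reject state pR and halts.

State sequence: p0 → p2 → p2 → p2 → p2 → p0 → p0 → pR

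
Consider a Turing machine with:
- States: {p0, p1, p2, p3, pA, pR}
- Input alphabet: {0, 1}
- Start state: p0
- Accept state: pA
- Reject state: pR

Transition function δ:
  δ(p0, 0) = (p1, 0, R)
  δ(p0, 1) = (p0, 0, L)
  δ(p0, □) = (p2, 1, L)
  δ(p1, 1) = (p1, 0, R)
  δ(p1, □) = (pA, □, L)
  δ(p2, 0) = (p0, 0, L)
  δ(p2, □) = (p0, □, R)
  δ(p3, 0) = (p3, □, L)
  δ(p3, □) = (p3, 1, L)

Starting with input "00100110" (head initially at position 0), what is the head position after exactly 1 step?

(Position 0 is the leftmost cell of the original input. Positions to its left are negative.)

Execution trace (head position shown):
Step 0: [p0]00100110  (head at position 0)
Step 1: move right → 0[p1]0100110  (head at position 1)

After 1 step, the head is at position 1.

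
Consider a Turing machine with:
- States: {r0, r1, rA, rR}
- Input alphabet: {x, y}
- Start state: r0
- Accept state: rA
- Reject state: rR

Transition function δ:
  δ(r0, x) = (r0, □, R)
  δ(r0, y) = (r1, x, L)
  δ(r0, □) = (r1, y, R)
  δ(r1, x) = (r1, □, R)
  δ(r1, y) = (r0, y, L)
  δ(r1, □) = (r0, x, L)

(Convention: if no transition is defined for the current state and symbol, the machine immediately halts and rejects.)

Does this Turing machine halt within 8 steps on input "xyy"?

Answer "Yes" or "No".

Execution trace:
Initial: [r0]xyy
Step 1: δ(r0, x) = (r0, □, R) → □[r0]yy
Step 2: δ(r0, y) = (r1, x, L) → [r1]□xy
Step 3: δ(r1, □) = (r0, x, L) → [r0]□xxy
Step 4: δ(r0, □) = (r1, y, R) → y[r1]xxy
Step 5: δ(r1, x) = (r1, □, R) → y□[r1]xy
Step 6: δ(r1, x) = (r1, □, R) → y□□[r1]y
Step 7: δ(r1, y) = (r0, y, L) → y□[r0]□y
Step 8: δ(r0, □) = (r1, y, R) → y□y[r1]y

The machine has not reached a halting state after 8 steps.
The machine did not halt within the 8-step bound.

Answer: No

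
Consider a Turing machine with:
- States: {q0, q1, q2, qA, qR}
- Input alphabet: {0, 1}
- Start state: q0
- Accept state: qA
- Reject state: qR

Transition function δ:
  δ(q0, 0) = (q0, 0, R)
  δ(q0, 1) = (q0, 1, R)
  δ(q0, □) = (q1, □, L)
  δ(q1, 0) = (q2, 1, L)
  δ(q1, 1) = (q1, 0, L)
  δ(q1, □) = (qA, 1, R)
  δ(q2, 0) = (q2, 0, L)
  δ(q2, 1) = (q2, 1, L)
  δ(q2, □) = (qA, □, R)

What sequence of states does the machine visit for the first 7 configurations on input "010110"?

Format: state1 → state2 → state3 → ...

Execution trace:
Initial: [q0]010110
Step 1: δ(q0, 0) = (q0, 0, R) → 0[q0]10110
Step 2: δ(q0, 1) = (q0, 1, R) → 01[q0]0110
Step 3: δ(q0, 0) = (q0, 0, R) → 010[q0]110
Step 4: δ(q0, 1) = (q0, 1, R) → 0101[q0]10
Step 5: δ(q0, 1) = (q0, 1, R) → 01011[q0]0
Step 6: δ(q0, 0) = (q0, 0, R) → 010110[q0]□

State sequence: q0 → q0 → q0 → q0 → q0 → q0 → q0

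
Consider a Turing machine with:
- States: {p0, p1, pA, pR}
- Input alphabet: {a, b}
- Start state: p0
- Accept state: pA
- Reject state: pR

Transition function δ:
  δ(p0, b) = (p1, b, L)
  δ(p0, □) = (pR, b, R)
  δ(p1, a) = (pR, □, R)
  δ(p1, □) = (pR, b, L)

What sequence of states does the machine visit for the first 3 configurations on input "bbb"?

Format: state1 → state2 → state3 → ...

Execution trace:
Initial: [p0]bbb
Step 1: δ(p0, b) = (p1, b, L) → [p1]□bbb
Step 2: δ(p1, □) = (pR, b, L) → [pR]□bbbb

The machine reaches the reject state pR and halts.

State sequence: p0 → p1 → pR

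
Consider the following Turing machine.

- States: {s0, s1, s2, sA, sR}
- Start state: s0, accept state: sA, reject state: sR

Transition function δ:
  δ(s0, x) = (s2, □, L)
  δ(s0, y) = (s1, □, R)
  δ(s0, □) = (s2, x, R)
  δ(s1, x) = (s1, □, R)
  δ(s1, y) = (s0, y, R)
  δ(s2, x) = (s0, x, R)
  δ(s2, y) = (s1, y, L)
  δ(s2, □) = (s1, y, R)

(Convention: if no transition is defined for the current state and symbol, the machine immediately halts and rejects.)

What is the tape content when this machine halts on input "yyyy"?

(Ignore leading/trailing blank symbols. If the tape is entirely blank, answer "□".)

Execution trace:
Initial: [s0]yyyy
Step 1: δ(s0, y) = (s1, □, R) → □[s1]yyy
Step 2: δ(s1, y) = (s0, y, R) → □y[s0]yy
Step 3: δ(s0, y) = (s1, □, R) → □y□[s1]y
Step 4: δ(s1, y) = (s0, y, R) → □y□y[s0]□
Step 5: δ(s0, □) = (s2, x, R) → □y□yx[s2]□
Step 6: δ(s2, □) = (s1, y, R) → □y□yxy[s1]□

No transition is defined for δ(s1, □). By convention the machine halts and rejects.

Final tape (ignoring leading/trailing blanks): y□yxy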